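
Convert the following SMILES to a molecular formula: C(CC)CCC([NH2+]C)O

Heavy atoms from the SMILES: 7 C, 1 N, 1 O.
Implicit hydrogens by atom environment:
  4 × C: 2 H each → 8
  2 × C: 3 H each → 6
  1 × C: 1 H
  1 × N (charge +1): 2 H
  1 × O: 1 H
  Total hydrogens = 18.
Net charge +1.
Molecular formula: C7H18NO+

C7H18NO+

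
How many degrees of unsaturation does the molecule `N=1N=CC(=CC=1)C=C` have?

5

Molecular formula from the SMILES: C6H6N2.
DoU = (2C + 2 + N − H − X)/2 = (2·6 + 2 + 2 − 6 − 0)/2 = 10/2 = 5.
(Structurally: 1 ring(s) + 4 π bond(s) = 5.)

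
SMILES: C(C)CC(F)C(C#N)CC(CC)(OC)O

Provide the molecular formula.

C11H20FNO2

Heavy atoms from the SMILES: 11 C, 1 F, 1 N, 2 O.
Implicit hydrogens by atom environment:
  4 × C: 2 H each → 8
  3 × C: 3 H each → 9
  2 × C: 1 H each → 2
  2 × C: no H
  1 × F: no H
  1 × N: no H
  1 × O: 1 H
  1 × O: no H
  Total hydrogens = 20.
Molecular formula: C11H20FNO2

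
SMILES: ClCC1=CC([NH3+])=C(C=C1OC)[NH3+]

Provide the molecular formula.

[C8H13ClN2O]2+

Heavy atoms from the SMILES: 8 C, 1 Cl, 2 N, 1 O.
Implicit hydrogens by atom environment:
  4 × C (aromatic): no H
  2 × C (aromatic): 1 H each → 2
  2 × N (charge +1): 3 H each → 6
  1 × C: 3 H
  1 × C: 2 H
  1 × Cl: no H
  1 × O: no H
  Total hydrogens = 13.
Net charge +2.
Molecular formula: [C8H13ClN2O]2+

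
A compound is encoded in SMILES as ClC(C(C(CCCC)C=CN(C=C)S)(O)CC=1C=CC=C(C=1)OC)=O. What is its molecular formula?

Heavy atoms from the SMILES: 19 C, 1 Cl, 1 N, 3 O, 1 S.
Implicit hydrogens by atom environment:
  5 × C: 2 H each → 10
  4 × C: 1 H each → 4
  4 × C (aromatic): 1 H each → 4
  2 × C: 3 H each → 6
  2 × C: no H
  2 × C (aromatic): no H
  2 × O: no H
  1 × Cl: no H
  1 × N: no H
  1 × O: 1 H
  1 × S: 1 H
  Total hydrogens = 26.
Molecular formula: C19H26ClNO3S

C19H26ClNO3S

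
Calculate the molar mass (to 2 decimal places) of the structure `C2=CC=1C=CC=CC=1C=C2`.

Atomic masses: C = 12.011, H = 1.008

128.17

Molecular formula: C10H8.
M = 10×12.011 + 8×1.008 = 128.17 g/mol.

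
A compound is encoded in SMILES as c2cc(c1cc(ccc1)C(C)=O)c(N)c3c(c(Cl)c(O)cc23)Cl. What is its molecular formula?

C18H13Cl2NO2

Heavy atoms from the SMILES: 18 C, 2 Cl, 1 N, 2 O.
Implicit hydrogens by atom environment:
  9 × C (aromatic): no H
  7 × C (aromatic): 1 H each → 7
  2 × Cl: no H
  1 × C: 3 H
  1 × C: no H
  1 × N: 2 H
  1 × O: 1 H
  1 × O: no H
  Total hydrogens = 13.
Molecular formula: C18H13Cl2NO2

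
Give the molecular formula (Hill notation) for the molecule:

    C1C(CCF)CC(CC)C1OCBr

C10H18BrFO

Heavy atoms from the SMILES: 1 Br, 10 C, 1 F, 1 O.
Implicit hydrogens by atom environment:
  6 × C: 2 H each → 12
  3 × C: 1 H each → 3
  1 × Br: no H
  1 × C: 3 H
  1 × F: no H
  1 × O: no H
  Total hydrogens = 18.
Molecular formula: C10H18BrFO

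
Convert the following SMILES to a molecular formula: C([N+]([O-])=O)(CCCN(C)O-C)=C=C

Heavy atoms from the SMILES: 8 C, 2 N, 3 O.
Implicit hydrogens by atom environment:
  4 × C: 2 H each → 8
  2 × C: 3 H each → 6
  2 × C: no H
  2 × O: no H
  1 × N: no H
  1 × N (charge +1): no H
  1 × O (charge -1): no H
  Total hydrogens = 14.
Molecular formula: C8H14N2O3

C8H14N2O3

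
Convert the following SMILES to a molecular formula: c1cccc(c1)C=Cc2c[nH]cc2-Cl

Heavy atoms from the SMILES: 12 C, 1 Cl, 1 N.
Implicit hydrogens by atom environment:
  7 × C (aromatic): 1 H each → 7
  3 × C (aromatic): no H
  2 × C: 1 H each → 2
  1 × Cl: no H
  1 × N (aromatic): 1 H
  Total hydrogens = 10.
Molecular formula: C12H10ClN

C12H10ClN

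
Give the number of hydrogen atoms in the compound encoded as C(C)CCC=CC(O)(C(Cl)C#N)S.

14

Hydrogens are implicit in SMILES; fill each atom to its normal valence:
  3 × C: 2 H each → 6
  3 × C: 1 H each → 3
  2 × C: no H
  1 × C: 3 H
  1 × Cl: no H
  1 × N: no H
  1 × O: 1 H
  1 × S: 1 H
  Total hydrogens = 14.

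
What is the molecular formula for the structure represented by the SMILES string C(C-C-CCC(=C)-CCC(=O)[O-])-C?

C11H19O2-

Heavy atoms from the SMILES: 11 C, 2 O.
Implicit hydrogens by atom environment:
  8 × C: 2 H each → 16
  2 × C: no H
  1 × C: 3 H
  1 × O: no H
  1 × O (charge -1): no H
  Total hydrogens = 19.
Net charge -1.
Molecular formula: C11H19O2-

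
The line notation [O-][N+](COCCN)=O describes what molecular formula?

Heavy atoms from the SMILES: 3 C, 2 N, 3 O.
Implicit hydrogens by atom environment:
  3 × C: 2 H each → 6
  2 × O: no H
  1 × N: 2 H
  1 × N (charge +1): no H
  1 × O (charge -1): no H
  Total hydrogens = 8.
Molecular formula: C3H8N2O3

C3H8N2O3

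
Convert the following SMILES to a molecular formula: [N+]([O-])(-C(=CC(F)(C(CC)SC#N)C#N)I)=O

C8H7FIN3O2S

Heavy atoms from the SMILES: 8 C, 1 F, 1 I, 3 N, 2 O, 1 S.
Implicit hydrogens by atom environment:
  4 × C: no H
  2 × C: 1 H each → 2
  2 × N: no H
  1 × C: 3 H
  1 × C: 2 H
  1 × F: no H
  1 × I: no H
  1 × N (charge +1): no H
  1 × O: no H
  1 × O (charge -1): no H
  1 × S: no H
  Total hydrogens = 7.
Molecular formula: C8H7FIN3O2S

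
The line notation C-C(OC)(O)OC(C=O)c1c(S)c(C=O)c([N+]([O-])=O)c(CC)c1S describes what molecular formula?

C14H17NO7S2

Heavy atoms from the SMILES: 14 C, 1 N, 7 O, 2 S.
Implicit hydrogens by atom environment:
  6 × C (aromatic): no H
  5 × O: no H
  3 × C: 3 H each → 9
  3 × C: 1 H each → 3
  2 × S: 1 H each → 2
  1 × C: 2 H
  1 × C: no H
  1 × N (charge +1): no H
  1 × O: 1 H
  1 × O (charge -1): no H
  Total hydrogens = 17.
Molecular formula: C14H17NO7S2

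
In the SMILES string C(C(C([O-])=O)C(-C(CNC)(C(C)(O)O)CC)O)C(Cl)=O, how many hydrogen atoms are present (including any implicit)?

Hydrogens are implicit in SMILES; fill each atom to its normal valence:
  4 × C: no H
  3 × C: 3 H each → 9
  3 × C: 2 H each → 6
  3 × O: 1 H each → 3
  2 × C: 1 H each → 2
  2 × O: no H
  1 × Cl: no H
  1 × N: 1 H
  1 × O (charge -1): no H
  Total hydrogens = 21.

21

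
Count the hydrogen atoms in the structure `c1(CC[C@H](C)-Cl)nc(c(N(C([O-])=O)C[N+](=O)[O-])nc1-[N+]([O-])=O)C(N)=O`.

12

Hydrogens are implicit in SMILES; fill each atom to its normal valence:
  4 × C (aromatic): no H
  4 × O: no H
  3 × C: 2 H each → 6
  3 × O (charge -1): no H
  2 × C: no H
  2 × N (aromatic): no H
  2 × N (charge +1): no H
  1 × C: 3 H
  1 × C: 1 H
  1 × Cl: no H
  1 × N: 2 H
  1 × N: no H
  Total hydrogens = 12.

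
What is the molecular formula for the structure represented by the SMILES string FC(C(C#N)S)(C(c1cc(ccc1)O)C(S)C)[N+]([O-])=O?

C12H13FN2O3S2

Heavy atoms from the SMILES: 12 C, 1 F, 2 N, 3 O, 2 S.
Implicit hydrogens by atom environment:
  4 × C (aromatic): 1 H each → 4
  3 × C: 1 H each → 3
  2 × C: no H
  2 × C (aromatic): no H
  2 × S: 1 H each → 2
  1 × C: 3 H
  1 × F: no H
  1 × N (charge +1): no H
  1 × N: no H
  1 × O: 1 H
  1 × O: no H
  1 × O (charge -1): no H
  Total hydrogens = 13.
Molecular formula: C12H13FN2O3S2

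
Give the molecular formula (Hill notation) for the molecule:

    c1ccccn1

C5H5N

Heavy atoms from the SMILES: 5 C, 1 N.
Implicit hydrogens by atom environment:
  5 × C (aromatic): 1 H each → 5
  1 × N (aromatic): no H
  Total hydrogens = 5.
Molecular formula: C5H5N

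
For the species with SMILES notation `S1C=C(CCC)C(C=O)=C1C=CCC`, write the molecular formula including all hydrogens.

Heavy atoms from the SMILES: 12 C, 1 O, 1 S.
Implicit hydrogens by atom environment:
  3 × C: 2 H each → 6
  3 × C: 1 H each → 3
  3 × C (aromatic): no H
  2 × C: 3 H each → 6
  1 × C (aromatic): 1 H
  1 × O: no H
  1 × S (aromatic): no H
  Total hydrogens = 16.
Molecular formula: C12H16OS

C12H16OS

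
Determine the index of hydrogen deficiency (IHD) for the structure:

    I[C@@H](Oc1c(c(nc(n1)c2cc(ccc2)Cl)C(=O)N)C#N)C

Molecular formula from the SMILES: C14H10ClIN4O2.
DoU = (2C + 2 + N − H − X)/2 = (2·14 + 2 + 4 − 10 − 2)/2 = 22/2 = 11.
(Structurally: 2 ring(s) + 9 π bond(s) = 11.)

11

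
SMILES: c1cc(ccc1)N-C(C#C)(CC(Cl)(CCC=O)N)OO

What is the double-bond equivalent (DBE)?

Molecular formula from the SMILES: C14H17ClN2O3.
DoU = (2C + 2 + N − H − X)/2 = (2·14 + 2 + 2 − 17 − 1)/2 = 14/2 = 7.
(Structurally: 1 ring(s) + 6 π bond(s) = 7.)

7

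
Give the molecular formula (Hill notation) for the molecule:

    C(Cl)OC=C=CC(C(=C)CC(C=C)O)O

C11H15ClO3

Heavy atoms from the SMILES: 11 C, 1 Cl, 3 O.
Implicit hydrogens by atom environment:
  5 × C: 1 H each → 5
  4 × C: 2 H each → 8
  2 × C: no H
  2 × O: 1 H each → 2
  1 × Cl: no H
  1 × O: no H
  Total hydrogens = 15.
Molecular formula: C11H15ClO3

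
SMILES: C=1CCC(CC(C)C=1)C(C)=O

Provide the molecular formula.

Heavy atoms from the SMILES: 10 C, 1 O.
Implicit hydrogens by atom environment:
  4 × C: 1 H each → 4
  3 × C: 2 H each → 6
  2 × C: 3 H each → 6
  1 × C: no H
  1 × O: no H
  Total hydrogens = 16.
Molecular formula: C10H16O

C10H16O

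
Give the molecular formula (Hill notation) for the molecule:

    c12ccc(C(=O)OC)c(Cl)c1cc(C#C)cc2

C14H9ClO2

Heavy atoms from the SMILES: 14 C, 1 Cl, 2 O.
Implicit hydrogens by atom environment:
  5 × C (aromatic): 1 H each → 5
  5 × C (aromatic): no H
  2 × C: no H
  2 × O: no H
  1 × C: 3 H
  1 × C: 1 H
  1 × Cl: no H
  Total hydrogens = 9.
Molecular formula: C14H9ClO2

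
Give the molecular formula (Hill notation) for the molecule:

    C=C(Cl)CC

Heavy atoms from the SMILES: 4 C, 1 Cl.
Implicit hydrogens by atom environment:
  2 × C: 2 H each → 4
  1 × C: 3 H
  1 × C: no H
  1 × Cl: no H
  Total hydrogens = 7.
Molecular formula: C4H7Cl

C4H7Cl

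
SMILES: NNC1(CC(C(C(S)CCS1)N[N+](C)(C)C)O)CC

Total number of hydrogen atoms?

Hydrogens are implicit in SMILES; fill each atom to its normal valence:
  4 × C: 3 H each → 12
  4 × C: 2 H each → 8
  3 × C: 1 H each → 3
  2 × N: 1 H each → 2
  1 × C: no H
  1 × N: 2 H
  1 × N (charge +1): no H
  1 × O: 1 H
  1 × S: 1 H
  1 × S: no H
  Total hydrogens = 29.

29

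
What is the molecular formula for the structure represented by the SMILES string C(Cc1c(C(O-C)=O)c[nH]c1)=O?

Heavy atoms from the SMILES: 8 C, 1 N, 3 O.
Implicit hydrogens by atom environment:
  3 × O: no H
  2 × C (aromatic): 1 H each → 2
  2 × C (aromatic): no H
  1 × C: 3 H
  1 × C: 2 H
  1 × C: 1 H
  1 × C: no H
  1 × N (aromatic): 1 H
  Total hydrogens = 9.
Molecular formula: C8H9NO3

C8H9NO3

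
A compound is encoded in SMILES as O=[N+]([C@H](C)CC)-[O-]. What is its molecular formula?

Heavy atoms from the SMILES: 4 C, 1 N, 2 O.
Implicit hydrogens by atom environment:
  2 × C: 3 H each → 6
  1 × C: 2 H
  1 × C: 1 H
  1 × N (charge +1): no H
  1 × O: no H
  1 × O (charge -1): no H
  Total hydrogens = 9.
Molecular formula: C4H9NO2

C4H9NO2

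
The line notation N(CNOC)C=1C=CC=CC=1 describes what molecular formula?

Heavy atoms from the SMILES: 8 C, 2 N, 1 O.
Implicit hydrogens by atom environment:
  5 × C (aromatic): 1 H each → 5
  2 × N: 1 H each → 2
  1 × C: 3 H
  1 × C: 2 H
  1 × C (aromatic): no H
  1 × O: no H
  Total hydrogens = 12.
Molecular formula: C8H12N2O

C8H12N2O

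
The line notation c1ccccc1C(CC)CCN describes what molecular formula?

Heavy atoms from the SMILES: 11 C, 1 N.
Implicit hydrogens by atom environment:
  5 × C (aromatic): 1 H each → 5
  3 × C: 2 H each → 6
  1 × C: 3 H
  1 × C: 1 H
  1 × C (aromatic): no H
  1 × N: 2 H
  Total hydrogens = 17.
Molecular formula: C11H17N

C11H17N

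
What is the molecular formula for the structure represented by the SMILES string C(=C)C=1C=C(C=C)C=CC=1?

C10H10

Heavy atoms from the SMILES: 10 C.
Implicit hydrogens by atom environment:
  4 × C (aromatic): 1 H each → 4
  2 × C: 2 H each → 4
  2 × C: 1 H each → 2
  2 × C (aromatic): no H
  Total hydrogens = 10.
Molecular formula: C10H10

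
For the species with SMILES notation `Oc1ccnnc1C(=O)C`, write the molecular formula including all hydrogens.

Heavy atoms from the SMILES: 6 C, 2 N, 2 O.
Implicit hydrogens by atom environment:
  2 × C (aromatic): 1 H each → 2
  2 × C (aromatic): no H
  2 × N (aromatic): no H
  1 × C: 3 H
  1 × C: no H
  1 × O: 1 H
  1 × O: no H
  Total hydrogens = 6.
Molecular formula: C6H6N2O2

C6H6N2O2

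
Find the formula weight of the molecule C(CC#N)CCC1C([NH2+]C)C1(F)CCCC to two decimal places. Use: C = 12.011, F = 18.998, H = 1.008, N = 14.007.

Molecular formula: C13H24FN2+.
M = 13×12.011 + 1×18.998 + 24×1.008 + 2×14.007 = 227.35 g/mol.

227.35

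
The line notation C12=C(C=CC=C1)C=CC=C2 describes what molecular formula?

C10H8

Heavy atoms from the SMILES: 10 C.
Implicit hydrogens by atom environment:
  8 × C (aromatic): 1 H each → 8
  2 × C (aromatic): no H
  Total hydrogens = 8.
Molecular formula: C10H8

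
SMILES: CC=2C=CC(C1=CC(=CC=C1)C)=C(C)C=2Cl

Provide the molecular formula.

C15H15Cl

Heavy atoms from the SMILES: 15 C, 1 Cl.
Implicit hydrogens by atom environment:
  6 × C (aromatic): 1 H each → 6
  6 × C (aromatic): no H
  3 × C: 3 H each → 9
  1 × Cl: no H
  Total hydrogens = 15.
Molecular formula: C15H15Cl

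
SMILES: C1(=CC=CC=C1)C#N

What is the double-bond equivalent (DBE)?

Molecular formula from the SMILES: C7H5N.
DoU = (2C + 2 + N − H − X)/2 = (2·7 + 2 + 1 − 5 − 0)/2 = 12/2 = 6.
(Structurally: 1 ring(s) + 5 π bond(s) = 6.)

6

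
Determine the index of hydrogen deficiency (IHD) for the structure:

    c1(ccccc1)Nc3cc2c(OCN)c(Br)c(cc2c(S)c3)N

11

Molecular formula from the SMILES: C17H16BrN3OS.
DoU = (2C + 2 + N − H − X)/2 = (2·17 + 2 + 3 − 16 − 1)/2 = 22/2 = 11.
(Structurally: 3 ring(s) + 8 π bond(s) = 11.)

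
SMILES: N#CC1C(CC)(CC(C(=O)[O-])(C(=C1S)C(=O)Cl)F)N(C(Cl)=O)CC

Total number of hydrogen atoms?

14

Hydrogens are implicit in SMILES; fill each atom to its normal valence:
  8 × C: no H
  3 × C: 2 H each → 6
  3 × O: no H
  2 × C: 3 H each → 6
  2 × Cl: no H
  2 × N: no H
  1 × C: 1 H
  1 × F: no H
  1 × O (charge -1): no H
  1 × S: 1 H
  Total hydrogens = 14.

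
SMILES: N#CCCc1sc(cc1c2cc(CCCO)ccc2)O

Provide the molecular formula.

Heavy atoms from the SMILES: 16 C, 1 N, 2 O, 1 S.
Implicit hydrogens by atom environment:
  5 × C: 2 H each → 10
  5 × C (aromatic): 1 H each → 5
  5 × C (aromatic): no H
  2 × O: 1 H each → 2
  1 × C: no H
  1 × N: no H
  1 × S (aromatic): no H
  Total hydrogens = 17.
Molecular formula: C16H17NO2S

C16H17NO2S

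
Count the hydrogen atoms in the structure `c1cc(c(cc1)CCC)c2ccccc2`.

Hydrogens are implicit in SMILES; fill each atom to its normal valence:
  9 × C (aromatic): 1 H each → 9
  3 × C (aromatic): no H
  2 × C: 2 H each → 4
  1 × C: 3 H
  Total hydrogens = 16.

16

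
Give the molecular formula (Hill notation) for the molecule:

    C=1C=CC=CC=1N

Heavy atoms from the SMILES: 6 C, 1 N.
Implicit hydrogens by atom environment:
  5 × C (aromatic): 1 H each → 5
  1 × C (aromatic): no H
  1 × N: 2 H
  Total hydrogens = 7.
Molecular formula: C6H7N

C6H7N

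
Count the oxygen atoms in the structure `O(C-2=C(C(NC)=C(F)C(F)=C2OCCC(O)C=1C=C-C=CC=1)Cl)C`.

3

The symbol for oxygen appears 3 times in the SMILES.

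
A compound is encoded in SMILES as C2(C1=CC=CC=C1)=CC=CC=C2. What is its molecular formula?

Heavy atoms from the SMILES: 12 C.
Implicit hydrogens by atom environment:
  10 × C (aromatic): 1 H each → 10
  2 × C (aromatic): no H
  Total hydrogens = 10.
Molecular formula: C12H10

C12H10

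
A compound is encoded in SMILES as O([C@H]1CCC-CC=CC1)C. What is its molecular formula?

C9H16O

Heavy atoms from the SMILES: 9 C, 1 O.
Implicit hydrogens by atom environment:
  5 × C: 2 H each → 10
  3 × C: 1 H each → 3
  1 × C: 3 H
  1 × O: no H
  Total hydrogens = 16.
Molecular formula: C9H16O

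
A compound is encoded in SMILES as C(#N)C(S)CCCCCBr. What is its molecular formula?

C7H12BrNS

Heavy atoms from the SMILES: 1 Br, 7 C, 1 N, 1 S.
Implicit hydrogens by atom environment:
  5 × C: 2 H each → 10
  1 × Br: no H
  1 × C: 1 H
  1 × C: no H
  1 × N: no H
  1 × S: 1 H
  Total hydrogens = 12.
Molecular formula: C7H12BrNS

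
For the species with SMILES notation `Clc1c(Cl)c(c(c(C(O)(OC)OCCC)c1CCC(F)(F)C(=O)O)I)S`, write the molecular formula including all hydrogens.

C15H17Cl2F2IO5S

Heavy atoms from the SMILES: 15 C, 2 Cl, 2 F, 1 I, 5 O, 1 S.
Implicit hydrogens by atom environment:
  6 × C (aromatic): no H
  4 × C: 2 H each → 8
  3 × C: no H
  3 × O: no H
  2 × C: 3 H each → 6
  2 × Cl: no H
  2 × F: no H
  2 × O: 1 H each → 2
  1 × I: no H
  1 × S: 1 H
  Total hydrogens = 17.
Molecular formula: C15H17Cl2F2IO5S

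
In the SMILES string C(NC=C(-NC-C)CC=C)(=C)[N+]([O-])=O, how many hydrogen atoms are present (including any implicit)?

Hydrogens are implicit in SMILES; fill each atom to its normal valence:
  4 × C: 2 H each → 8
  2 × C: 1 H each → 2
  2 × C: no H
  2 × N: 1 H each → 2
  1 × C: 3 H
  1 × N (charge +1): no H
  1 × O: no H
  1 × O (charge -1): no H
  Total hydrogens = 15.

15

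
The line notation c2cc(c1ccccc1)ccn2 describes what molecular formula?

C11H9N

Heavy atoms from the SMILES: 11 C, 1 N.
Implicit hydrogens by atom environment:
  9 × C (aromatic): 1 H each → 9
  2 × C (aromatic): no H
  1 × N (aromatic): no H
  Total hydrogens = 9.
Molecular formula: C11H9N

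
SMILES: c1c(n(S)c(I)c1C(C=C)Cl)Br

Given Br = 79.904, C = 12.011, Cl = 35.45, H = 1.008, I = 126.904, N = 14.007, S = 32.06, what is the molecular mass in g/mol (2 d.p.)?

Molecular formula: C7H6BrClINS.
M = 1×79.904 + 7×12.011 + 1×35.45 + 6×1.008 + 1×126.904 + 1×14.007 + 1×32.06 = 378.45 g/mol.

378.45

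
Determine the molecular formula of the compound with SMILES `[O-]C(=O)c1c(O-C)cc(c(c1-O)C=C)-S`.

C10H9O4S-

Heavy atoms from the SMILES: 10 C, 4 O, 1 S.
Implicit hydrogens by atom environment:
  5 × C (aromatic): no H
  2 × O: no H
  1 × C: 3 H
  1 × C: 2 H
  1 × C (aromatic): 1 H
  1 × C: 1 H
  1 × C: no H
  1 × O: 1 H
  1 × O (charge -1): no H
  1 × S: 1 H
  Total hydrogens = 9.
Net charge -1.
Molecular formula: C10H9O4S-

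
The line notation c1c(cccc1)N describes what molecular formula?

Heavy atoms from the SMILES: 6 C, 1 N.
Implicit hydrogens by atom environment:
  5 × C (aromatic): 1 H each → 5
  1 × C (aromatic): no H
  1 × N: 2 H
  Total hydrogens = 7.
Molecular formula: C6H7N

C6H7N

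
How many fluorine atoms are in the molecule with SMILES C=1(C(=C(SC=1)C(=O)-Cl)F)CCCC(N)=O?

The symbol for fluorine appears 1 time in the SMILES.

1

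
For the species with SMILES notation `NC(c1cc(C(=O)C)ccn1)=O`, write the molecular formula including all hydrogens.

C8H8N2O2

Heavy atoms from the SMILES: 8 C, 2 N, 2 O.
Implicit hydrogens by atom environment:
  3 × C (aromatic): 1 H each → 3
  2 × C (aromatic): no H
  2 × C: no H
  2 × O: no H
  1 × C: 3 H
  1 × N: 2 H
  1 × N (aromatic): no H
  Total hydrogens = 8.
Molecular formula: C8H8N2O2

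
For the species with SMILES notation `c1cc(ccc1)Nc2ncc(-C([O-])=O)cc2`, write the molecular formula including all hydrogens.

C12H9N2O2-

Heavy atoms from the SMILES: 12 C, 2 N, 2 O.
Implicit hydrogens by atom environment:
  8 × C (aromatic): 1 H each → 8
  3 × C (aromatic): no H
  1 × C: no H
  1 × N: 1 H
  1 × N (aromatic): no H
  1 × O: no H
  1 × O (charge -1): no H
  Total hydrogens = 9.
Net charge -1.
Molecular formula: C12H9N2O2-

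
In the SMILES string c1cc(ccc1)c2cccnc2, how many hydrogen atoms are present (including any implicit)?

9

Hydrogens are implicit in SMILES; fill each atom to its normal valence:
  9 × C (aromatic): 1 H each → 9
  2 × C (aromatic): no H
  1 × N (aromatic): no H
  Total hydrogens = 9.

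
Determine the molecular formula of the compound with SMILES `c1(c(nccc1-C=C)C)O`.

Heavy atoms from the SMILES: 8 C, 1 N, 1 O.
Implicit hydrogens by atom environment:
  3 × C (aromatic): no H
  2 × C (aromatic): 1 H each → 2
  1 × C: 3 H
  1 × C: 2 H
  1 × C: 1 H
  1 × N (aromatic): no H
  1 × O: 1 H
  Total hydrogens = 9.
Molecular formula: C8H9NO

C8H9NO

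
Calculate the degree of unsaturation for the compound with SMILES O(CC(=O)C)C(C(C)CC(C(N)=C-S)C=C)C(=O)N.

4

Molecular formula from the SMILES: C13H22N2O3S.
DoU = (2C + 2 + N − H − X)/2 = (2·13 + 2 + 2 − 22 − 0)/2 = 8/2 = 4.
(Structurally: 0 ring(s) + 4 π bond(s) = 4.)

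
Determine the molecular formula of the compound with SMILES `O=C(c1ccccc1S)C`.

Heavy atoms from the SMILES: 8 C, 1 O, 1 S.
Implicit hydrogens by atom environment:
  4 × C (aromatic): 1 H each → 4
  2 × C (aromatic): no H
  1 × C: 3 H
  1 × C: no H
  1 × O: no H
  1 × S: 1 H
  Total hydrogens = 8.
Molecular formula: C8H8OS

C8H8OS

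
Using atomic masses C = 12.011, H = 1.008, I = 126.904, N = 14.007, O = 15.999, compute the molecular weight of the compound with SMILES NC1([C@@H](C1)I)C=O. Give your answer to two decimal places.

Molecular formula: C4H6INO.
M = 4×12.011 + 6×1.008 + 1×126.904 + 1×14.007 + 1×15.999 = 211.00 g/mol.

211.00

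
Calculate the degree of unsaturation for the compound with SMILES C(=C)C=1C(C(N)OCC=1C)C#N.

Molecular formula from the SMILES: C9H12N2O.
DoU = (2C + 2 + N − H − X)/2 = (2·9 + 2 + 2 − 12 − 0)/2 = 10/2 = 5.
(Structurally: 1 ring(s) + 4 π bond(s) = 5.)

5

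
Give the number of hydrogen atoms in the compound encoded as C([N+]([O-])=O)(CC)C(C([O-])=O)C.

10

Hydrogens are implicit in SMILES; fill each atom to its normal valence:
  2 × C: 3 H each → 6
  2 × C: 1 H each → 2
  2 × O: no H
  2 × O (charge -1): no H
  1 × C: 2 H
  1 × C: no H
  1 × N (charge +1): no H
  Total hydrogens = 10.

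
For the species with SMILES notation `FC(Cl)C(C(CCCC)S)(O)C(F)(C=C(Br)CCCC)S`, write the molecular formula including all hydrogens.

C14H24BrClF2OS2

Heavy atoms from the SMILES: 1 Br, 14 C, 1 Cl, 2 F, 1 O, 2 S.
Implicit hydrogens by atom environment:
  6 × C: 2 H each → 12
  3 × C: 1 H each → 3
  3 × C: no H
  2 × C: 3 H each → 6
  2 × F: no H
  2 × S: 1 H each → 2
  1 × Br: no H
  1 × Cl: no H
  1 × O: 1 H
  Total hydrogens = 24.
Molecular formula: C14H24BrClF2OS2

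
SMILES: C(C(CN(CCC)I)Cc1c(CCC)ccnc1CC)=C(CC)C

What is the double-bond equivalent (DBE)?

5

Molecular formula from the SMILES: C21H35IN2.
DoU = (2C + 2 + N − H − X)/2 = (2·21 + 2 + 2 − 35 − 1)/2 = 10/2 = 5.
(Structurally: 1 ring(s) + 4 π bond(s) = 5.)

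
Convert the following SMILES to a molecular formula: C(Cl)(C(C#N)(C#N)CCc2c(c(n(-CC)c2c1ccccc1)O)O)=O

Heavy atoms from the SMILES: 18 C, 1 Cl, 3 N, 3 O.
Implicit hydrogens by atom environment:
  5 × C (aromatic): 1 H each → 5
  5 × C (aromatic): no H
  4 × C: no H
  3 × C: 2 H each → 6
  2 × N: no H
  2 × O: 1 H each → 2
  1 × C: 3 H
  1 × Cl: no H
  1 × N (aromatic): no H
  1 × O: no H
  Total hydrogens = 16.
Molecular formula: C18H16ClN3O3

C18H16ClN3O3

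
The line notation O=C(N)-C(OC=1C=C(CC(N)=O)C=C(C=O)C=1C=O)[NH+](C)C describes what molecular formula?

C14H18N3O5+

Heavy atoms from the SMILES: 14 C, 3 N, 5 O.
Implicit hydrogens by atom environment:
  5 × O: no H
  4 × C (aromatic): no H
  3 × C: 1 H each → 3
  2 × C: 3 H each → 6
  2 × C (aromatic): 1 H each → 2
  2 × C: no H
  2 × N: 2 H each → 4
  1 × C: 2 H
  1 × N (charge +1): 1 H
  Total hydrogens = 18.
Net charge +1.
Molecular formula: C14H18N3O5+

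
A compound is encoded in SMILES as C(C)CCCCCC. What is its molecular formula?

Heavy atoms from the SMILES: 8 C.
Implicit hydrogens by atom environment:
  6 × C: 2 H each → 12
  2 × C: 3 H each → 6
  Total hydrogens = 18.
Molecular formula: C8H18

C8H18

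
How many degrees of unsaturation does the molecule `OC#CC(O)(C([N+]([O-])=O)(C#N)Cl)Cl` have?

Molecular formula from the SMILES: C5H2Cl2N2O4.
DoU = (2C + 2 + N − H − X)/2 = (2·5 + 2 + 2 − 2 − 2)/2 = 10/2 = 5.
(Structurally: 0 ring(s) + 5 π bond(s) = 5.)

5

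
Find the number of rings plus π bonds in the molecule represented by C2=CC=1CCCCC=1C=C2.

5

Molecular formula from the SMILES: C10H12.
DoU = (2C + 2 + N − H − X)/2 = (2·10 + 2 + 0 − 12 − 0)/2 = 10/2 = 5.
(Structurally: 2 ring(s) + 3 π bond(s) = 5.)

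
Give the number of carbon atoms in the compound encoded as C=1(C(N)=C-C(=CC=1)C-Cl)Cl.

7

The symbol for carbon appears 7 times in the SMILES. (Cl is a single chlorine, not C + l.)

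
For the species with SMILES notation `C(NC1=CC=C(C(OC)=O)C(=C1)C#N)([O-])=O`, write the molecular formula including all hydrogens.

C10H7N2O4-

Heavy atoms from the SMILES: 10 C, 2 N, 4 O.
Implicit hydrogens by atom environment:
  3 × C (aromatic): 1 H each → 3
  3 × C (aromatic): no H
  3 × C: no H
  3 × O: no H
  1 × C: 3 H
  1 × N: 1 H
  1 × N: no H
  1 × O (charge -1): no H
  Total hydrogens = 7.
Net charge -1.
Molecular formula: C10H7N2O4-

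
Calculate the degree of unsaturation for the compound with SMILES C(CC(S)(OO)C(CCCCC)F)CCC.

Molecular formula from the SMILES: C12H25FO2S.
DoU = (2C + 2 + N − H − X)/2 = (2·12 + 2 + 0 − 25 − 1)/2 = 0/2 = 0.
(Structurally: 0 ring(s) + 0 π bond(s) = 0.)

0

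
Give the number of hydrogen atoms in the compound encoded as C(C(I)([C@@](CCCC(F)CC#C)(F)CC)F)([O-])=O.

15

Hydrogens are implicit in SMILES; fill each atom to its normal valence:
  5 × C: 2 H each → 10
  4 × C: no H
  3 × F: no H
  2 × C: 1 H each → 2
  1 × C: 3 H
  1 × I: no H
  1 × O: no H
  1 × O (charge -1): no H
  Total hydrogens = 15.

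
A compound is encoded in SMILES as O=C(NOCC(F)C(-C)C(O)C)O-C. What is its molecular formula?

Heavy atoms from the SMILES: 8 C, 1 F, 1 N, 4 O.
Implicit hydrogens by atom environment:
  3 × C: 3 H each → 9
  3 × C: 1 H each → 3
  3 × O: no H
  1 × C: 2 H
  1 × C: no H
  1 × F: no H
  1 × N: 1 H
  1 × O: 1 H
  Total hydrogens = 16.
Molecular formula: C8H16FNO4

C8H16FNO4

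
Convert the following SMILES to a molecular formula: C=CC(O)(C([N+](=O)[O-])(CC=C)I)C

Heavy atoms from the SMILES: 8 C, 1 I, 1 N, 3 O.
Implicit hydrogens by atom environment:
  3 × C: 2 H each → 6
  2 × C: 1 H each → 2
  2 × C: no H
  1 × C: 3 H
  1 × I: no H
  1 × N (charge +1): no H
  1 × O: 1 H
  1 × O: no H
  1 × O (charge -1): no H
  Total hydrogens = 12.
Molecular formula: C8H12INO3

C8H12INO3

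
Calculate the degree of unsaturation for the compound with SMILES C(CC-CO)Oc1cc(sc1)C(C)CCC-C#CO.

5

Molecular formula from the SMILES: C15H22O3S.
DoU = (2C + 2 + N − H − X)/2 = (2·15 + 2 + 0 − 22 − 0)/2 = 10/2 = 5.
(Structurally: 1 ring(s) + 4 π bond(s) = 5.)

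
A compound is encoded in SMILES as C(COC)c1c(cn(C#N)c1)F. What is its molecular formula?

C8H9FN2O

Heavy atoms from the SMILES: 8 C, 1 F, 2 N, 1 O.
Implicit hydrogens by atom environment:
  2 × C: 2 H each → 4
  2 × C (aromatic): 1 H each → 2
  2 × C (aromatic): no H
  1 × C: 3 H
  1 × C: no H
  1 × F: no H
  1 × N (aromatic): no H
  1 × N: no H
  1 × O: no H
  Total hydrogens = 9.
Molecular formula: C8H9FN2O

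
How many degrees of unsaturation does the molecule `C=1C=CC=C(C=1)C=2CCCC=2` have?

6

Molecular formula from the SMILES: C11H12.
DoU = (2C + 2 + N − H − X)/2 = (2·11 + 2 + 0 − 12 − 0)/2 = 12/2 = 6.
(Structurally: 2 ring(s) + 4 π bond(s) = 6.)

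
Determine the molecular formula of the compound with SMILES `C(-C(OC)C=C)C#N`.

C6H9NO

Heavy atoms from the SMILES: 6 C, 1 N, 1 O.
Implicit hydrogens by atom environment:
  2 × C: 2 H each → 4
  2 × C: 1 H each → 2
  1 × C: 3 H
  1 × C: no H
  1 × N: no H
  1 × O: no H
  Total hydrogens = 9.
Molecular formula: C6H9NO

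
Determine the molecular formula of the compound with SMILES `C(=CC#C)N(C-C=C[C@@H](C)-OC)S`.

C10H15NOS

Heavy atoms from the SMILES: 10 C, 1 N, 1 O, 1 S.
Implicit hydrogens by atom environment:
  6 × C: 1 H each → 6
  2 × C: 3 H each → 6
  1 × C: 2 H
  1 × C: no H
  1 × N: no H
  1 × O: no H
  1 × S: 1 H
  Total hydrogens = 15.
Molecular formula: C10H15NOS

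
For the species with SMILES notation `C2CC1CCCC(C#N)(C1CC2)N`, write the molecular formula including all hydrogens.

C11H18N2

Heavy atoms from the SMILES: 11 C, 2 N.
Implicit hydrogens by atom environment:
  7 × C: 2 H each → 14
  2 × C: 1 H each → 2
  2 × C: no H
  1 × N: 2 H
  1 × N: no H
  Total hydrogens = 18.
Molecular formula: C11H18N2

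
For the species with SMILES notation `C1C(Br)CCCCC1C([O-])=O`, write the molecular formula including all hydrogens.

Heavy atoms from the SMILES: 1 Br, 8 C, 2 O.
Implicit hydrogens by atom environment:
  5 × C: 2 H each → 10
  2 × C: 1 H each → 2
  1 × Br: no H
  1 × C: no H
  1 × O: no H
  1 × O (charge -1): no H
  Total hydrogens = 12.
Net charge -1.
Molecular formula: C8H12BrO2-

C8H12BrO2-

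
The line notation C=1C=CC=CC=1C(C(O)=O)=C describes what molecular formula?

C9H8O2

Heavy atoms from the SMILES: 9 C, 2 O.
Implicit hydrogens by atom environment:
  5 × C (aromatic): 1 H each → 5
  2 × C: no H
  1 × C: 2 H
  1 × C (aromatic): no H
  1 × O: 1 H
  1 × O: no H
  Total hydrogens = 8.
Molecular formula: C9H8O2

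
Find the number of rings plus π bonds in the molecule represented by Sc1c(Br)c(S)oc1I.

Molecular formula from the SMILES: C4H2BrIOS2.
DoU = (2C + 2 + N − H − X)/2 = (2·4 + 2 + 0 − 2 − 2)/2 = 6/2 = 3.
(Structurally: 1 ring(s) + 2 π bond(s) = 3.)

3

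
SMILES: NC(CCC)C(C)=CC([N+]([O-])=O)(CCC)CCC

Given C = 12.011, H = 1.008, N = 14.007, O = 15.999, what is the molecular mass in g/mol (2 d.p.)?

256.39

Molecular formula: C14H28N2O2.
M = 14×12.011 + 28×1.008 + 2×14.007 + 2×15.999 = 256.39 g/mol.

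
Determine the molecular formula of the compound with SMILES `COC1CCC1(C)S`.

C6H12OS

Heavy atoms from the SMILES: 6 C, 1 O, 1 S.
Implicit hydrogens by atom environment:
  2 × C: 3 H each → 6
  2 × C: 2 H each → 4
  1 × C: 1 H
  1 × C: no H
  1 × O: no H
  1 × S: 1 H
  Total hydrogens = 12.
Molecular formula: C6H12OS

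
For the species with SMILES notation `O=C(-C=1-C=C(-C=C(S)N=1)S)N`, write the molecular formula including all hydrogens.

C6H6N2OS2

Heavy atoms from the SMILES: 6 C, 2 N, 1 O, 2 S.
Implicit hydrogens by atom environment:
  3 × C (aromatic): no H
  2 × C (aromatic): 1 H each → 2
  2 × S: 1 H each → 2
  1 × C: no H
  1 × N: 2 H
  1 × N (aromatic): no H
  1 × O: no H
  Total hydrogens = 6.
Molecular formula: C6H6N2OS2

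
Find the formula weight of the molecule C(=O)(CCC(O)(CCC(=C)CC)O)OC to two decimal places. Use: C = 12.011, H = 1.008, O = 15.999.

216.28

Molecular formula: C11H20O4.
M = 11×12.011 + 20×1.008 + 4×15.999 = 216.28 g/mol.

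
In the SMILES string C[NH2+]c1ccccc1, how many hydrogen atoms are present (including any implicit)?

Hydrogens are implicit in SMILES; fill each atom to its normal valence:
  5 × C (aromatic): 1 H each → 5
  1 × C: 3 H
  1 × C (aromatic): no H
  1 × N (charge +1): 2 H
  Total hydrogens = 10.

10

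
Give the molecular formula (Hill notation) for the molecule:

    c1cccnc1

Heavy atoms from the SMILES: 5 C, 1 N.
Implicit hydrogens by atom environment:
  5 × C (aromatic): 1 H each → 5
  1 × N (aromatic): no H
  Total hydrogens = 5.
Molecular formula: C5H5N

C5H5N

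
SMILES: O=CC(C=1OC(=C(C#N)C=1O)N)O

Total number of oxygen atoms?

4

The symbol for oxygen appears 4 times in the SMILES.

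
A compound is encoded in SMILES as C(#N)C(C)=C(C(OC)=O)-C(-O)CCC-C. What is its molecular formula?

C11H17NO3

Heavy atoms from the SMILES: 11 C, 1 N, 3 O.
Implicit hydrogens by atom environment:
  4 × C: no H
  3 × C: 3 H each → 9
  3 × C: 2 H each → 6
  2 × O: no H
  1 × C: 1 H
  1 × N: no H
  1 × O: 1 H
  Total hydrogens = 17.
Molecular formula: C11H17NO3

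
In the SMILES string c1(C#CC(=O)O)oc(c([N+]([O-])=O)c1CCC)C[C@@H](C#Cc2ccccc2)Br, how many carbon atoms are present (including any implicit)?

20

The symbol for carbon appears 20 times in the SMILES. Lowercase c denotes aromatic carbon and counts toward C.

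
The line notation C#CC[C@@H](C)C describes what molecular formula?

Heavy atoms from the SMILES: 6 C.
Implicit hydrogens by atom environment:
  2 × C: 3 H each → 6
  2 × C: 1 H each → 2
  1 × C: 2 H
  1 × C: no H
  Total hydrogens = 10.
Molecular formula: C6H10

C6H10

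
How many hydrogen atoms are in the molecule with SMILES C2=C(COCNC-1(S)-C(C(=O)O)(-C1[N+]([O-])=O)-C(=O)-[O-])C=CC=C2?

13

Hydrogens are implicit in SMILES; fill each atom to its normal valence:
  5 × C (aromatic): 1 H each → 5
  4 × C: no H
  4 × O: no H
  2 × C: 2 H each → 4
  2 × O (charge -1): no H
  1 × C: 1 H
  1 × C (aromatic): no H
  1 × N: 1 H
  1 × N (charge +1): no H
  1 × O: 1 H
  1 × S: 1 H
  Total hydrogens = 13.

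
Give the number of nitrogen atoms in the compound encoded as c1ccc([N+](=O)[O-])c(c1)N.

The symbol for nitrogen appears 2 times in the SMILES.

2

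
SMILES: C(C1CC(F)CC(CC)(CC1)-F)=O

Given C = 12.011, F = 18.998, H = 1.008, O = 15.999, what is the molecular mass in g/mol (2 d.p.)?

190.23

Molecular formula: C10H16F2O.
M = 10×12.011 + 2×18.998 + 16×1.008 + 1×15.999 = 190.23 g/mol.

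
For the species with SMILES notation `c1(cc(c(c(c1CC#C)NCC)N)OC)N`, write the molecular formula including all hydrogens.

C12H17N3O

Heavy atoms from the SMILES: 12 C, 3 N, 1 O.
Implicit hydrogens by atom environment:
  5 × C (aromatic): no H
  2 × C: 3 H each → 6
  2 × C: 2 H each → 4
  2 × N: 2 H each → 4
  1 × C (aromatic): 1 H
  1 × C: 1 H
  1 × C: no H
  1 × N: 1 H
  1 × O: no H
  Total hydrogens = 17.
Molecular formula: C12H17N3O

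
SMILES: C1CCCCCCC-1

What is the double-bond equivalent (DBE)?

Molecular formula from the SMILES: C8H16.
DoU = (2C + 2 + N − H − X)/2 = (2·8 + 2 + 0 − 16 − 0)/2 = 2/2 = 1.
(Structurally: 1 ring(s) + 0 π bond(s) = 1.)

1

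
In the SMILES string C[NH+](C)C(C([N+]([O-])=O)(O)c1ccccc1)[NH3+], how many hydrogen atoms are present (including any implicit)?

Hydrogens are implicit in SMILES; fill each atom to its normal valence:
  5 × C (aromatic): 1 H each → 5
  2 × C: 3 H each → 6
  1 × C: 1 H
  1 × C: no H
  1 × C (aromatic): no H
  1 × N (charge +1): 3 H
  1 × N (charge +1): 1 H
  1 × N (charge +1): no H
  1 × O: 1 H
  1 × O: no H
  1 × O (charge -1): no H
  Total hydrogens = 17.

17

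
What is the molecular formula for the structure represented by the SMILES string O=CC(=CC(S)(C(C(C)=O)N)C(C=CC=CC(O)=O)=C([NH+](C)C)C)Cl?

C17H24ClN2O4S+

Heavy atoms from the SMILES: 17 C, 1 Cl, 2 N, 4 O, 1 S.
Implicit hydrogens by atom environment:
  7 × C: 1 H each → 7
  6 × C: no H
  4 × C: 3 H each → 12
  3 × O: no H
  1 × Cl: no H
  1 × N: 2 H
  1 × N (charge +1): 1 H
  1 × O: 1 H
  1 × S: 1 H
  Total hydrogens = 24.
Net charge +1.
Molecular formula: C17H24ClN2O4S+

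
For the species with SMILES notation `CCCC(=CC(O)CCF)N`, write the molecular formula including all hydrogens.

C8H16FNO

Heavy atoms from the SMILES: 8 C, 1 F, 1 N, 1 O.
Implicit hydrogens by atom environment:
  4 × C: 2 H each → 8
  2 × C: 1 H each → 2
  1 × C: 3 H
  1 × C: no H
  1 × F: no H
  1 × N: 2 H
  1 × O: 1 H
  Total hydrogens = 16.
Molecular formula: C8H16FNO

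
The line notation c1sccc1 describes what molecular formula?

C4H4S

Heavy atoms from the SMILES: 4 C, 1 S.
Implicit hydrogens by atom environment:
  4 × C (aromatic): 1 H each → 4
  1 × S (aromatic): no H
  Total hydrogens = 4.
Molecular formula: C4H4S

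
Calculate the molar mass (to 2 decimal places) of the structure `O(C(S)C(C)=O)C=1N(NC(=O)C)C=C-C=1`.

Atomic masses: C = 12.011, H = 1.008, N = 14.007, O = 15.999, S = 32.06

Molecular formula: C9H12N2O3S.
M = 9×12.011 + 12×1.008 + 2×14.007 + 3×15.999 + 1×32.06 = 228.27 g/mol.

228.27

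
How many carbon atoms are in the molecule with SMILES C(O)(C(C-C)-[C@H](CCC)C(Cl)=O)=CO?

10

The symbol for carbon appears 10 times in the SMILES. (Cl is a single chlorine, not C + l.)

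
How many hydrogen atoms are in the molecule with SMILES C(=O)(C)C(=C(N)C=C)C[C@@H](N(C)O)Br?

Hydrogens are implicit in SMILES; fill each atom to its normal valence:
  3 × C: no H
  2 × C: 3 H each → 6
  2 × C: 2 H each → 4
  2 × C: 1 H each → 2
  1 × Br: no H
  1 × N: 2 H
  1 × N: no H
  1 × O: 1 H
  1 × O: no H
  Total hydrogens = 15.

15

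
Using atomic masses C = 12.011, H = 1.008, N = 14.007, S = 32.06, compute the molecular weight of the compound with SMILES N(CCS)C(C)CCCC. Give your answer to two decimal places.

Molecular formula: C8H19NS.
M = 8×12.011 + 19×1.008 + 1×14.007 + 1×32.06 = 161.31 g/mol.

161.31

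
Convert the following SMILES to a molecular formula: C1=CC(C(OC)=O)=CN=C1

C7H7NO2

Heavy atoms from the SMILES: 7 C, 1 N, 2 O.
Implicit hydrogens by atom environment:
  4 × C (aromatic): 1 H each → 4
  2 × O: no H
  1 × C: 3 H
  1 × C (aromatic): no H
  1 × C: no H
  1 × N (aromatic): no H
  Total hydrogens = 7.
Molecular formula: C7H7NO2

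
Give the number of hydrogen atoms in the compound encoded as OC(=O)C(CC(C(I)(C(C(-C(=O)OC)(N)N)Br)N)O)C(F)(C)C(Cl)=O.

19

Hydrogens are implicit in SMILES; fill each atom to its normal valence:
  6 × C: no H
  4 × O: no H
  3 × C: 1 H each → 3
  3 × N: 2 H each → 6
  2 × C: 3 H each → 6
  2 × O: 1 H each → 2
  1 × Br: no H
  1 × C: 2 H
  1 × Cl: no H
  1 × F: no H
  1 × I: no H
  Total hydrogens = 19.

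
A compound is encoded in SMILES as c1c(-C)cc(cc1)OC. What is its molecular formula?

Heavy atoms from the SMILES: 8 C, 1 O.
Implicit hydrogens by atom environment:
  4 × C (aromatic): 1 H each → 4
  2 × C: 3 H each → 6
  2 × C (aromatic): no H
  1 × O: no H
  Total hydrogens = 10.
Molecular formula: C8H10O

C8H10O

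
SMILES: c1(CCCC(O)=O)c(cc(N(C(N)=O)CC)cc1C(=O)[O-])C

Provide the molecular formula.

C15H19N2O5-

Heavy atoms from the SMILES: 15 C, 2 N, 5 O.
Implicit hydrogens by atom environment:
  4 × C: 2 H each → 8
  4 × C (aromatic): no H
  3 × C: no H
  3 × O: no H
  2 × C: 3 H each → 6
  2 × C (aromatic): 1 H each → 2
  1 × N: 2 H
  1 × N: no H
  1 × O: 1 H
  1 × O (charge -1): no H
  Total hydrogens = 19.
Net charge -1.
Molecular formula: C15H19N2O5-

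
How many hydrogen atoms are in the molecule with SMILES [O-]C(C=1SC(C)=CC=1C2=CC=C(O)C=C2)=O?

Hydrogens are implicit in SMILES; fill each atom to its normal valence:
  5 × C (aromatic): 1 H each → 5
  5 × C (aromatic): no H
  1 × C: 3 H
  1 × C: no H
  1 × O: 1 H
  1 × O: no H
  1 × O (charge -1): no H
  1 × S (aromatic): no H
  Total hydrogens = 9.

9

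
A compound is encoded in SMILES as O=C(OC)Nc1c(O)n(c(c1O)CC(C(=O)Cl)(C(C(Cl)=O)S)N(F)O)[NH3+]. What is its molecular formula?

C11H14Cl2FN4O7S+

Heavy atoms from the SMILES: 11 C, 2 Cl, 1 F, 4 N, 7 O, 1 S.
Implicit hydrogens by atom environment:
  4 × C (aromatic): no H
  4 × C: no H
  4 × O: no H
  3 × O: 1 H each → 3
  2 × Cl: no H
  1 × C: 3 H
  1 × C: 2 H
  1 × C: 1 H
  1 × F: no H
  1 × N (charge +1): 3 H
  1 × N: 1 H
  1 × N (aromatic): no H
  1 × N: no H
  1 × S: 1 H
  Total hydrogens = 14.
Net charge +1.
Molecular formula: C11H14Cl2FN4O7S+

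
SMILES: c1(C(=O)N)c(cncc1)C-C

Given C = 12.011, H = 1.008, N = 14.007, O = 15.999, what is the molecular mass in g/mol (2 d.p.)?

Molecular formula: C8H10N2O.
M = 8×12.011 + 10×1.008 + 2×14.007 + 1×15.999 = 150.18 g/mol.

150.18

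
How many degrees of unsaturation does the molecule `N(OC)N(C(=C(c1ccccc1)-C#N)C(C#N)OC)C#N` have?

Molecular formula from the SMILES: C14H13N5O2.
DoU = (2C + 2 + N − H − X)/2 = (2·14 + 2 + 5 − 13 − 0)/2 = 22/2 = 11.
(Structurally: 1 ring(s) + 10 π bond(s) = 11.)

11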